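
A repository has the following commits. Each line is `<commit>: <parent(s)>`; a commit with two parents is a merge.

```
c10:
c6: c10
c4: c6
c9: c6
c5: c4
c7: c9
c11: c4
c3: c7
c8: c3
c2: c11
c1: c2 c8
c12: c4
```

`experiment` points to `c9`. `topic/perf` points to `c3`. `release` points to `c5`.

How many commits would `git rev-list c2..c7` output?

Reachable from c7: {c10, c6, c7, c9}.
Reachable from c2: {c10, c11, c2, c4, c6}.
In c7's history but not c2's: {c7, c9} — 2 commits.

2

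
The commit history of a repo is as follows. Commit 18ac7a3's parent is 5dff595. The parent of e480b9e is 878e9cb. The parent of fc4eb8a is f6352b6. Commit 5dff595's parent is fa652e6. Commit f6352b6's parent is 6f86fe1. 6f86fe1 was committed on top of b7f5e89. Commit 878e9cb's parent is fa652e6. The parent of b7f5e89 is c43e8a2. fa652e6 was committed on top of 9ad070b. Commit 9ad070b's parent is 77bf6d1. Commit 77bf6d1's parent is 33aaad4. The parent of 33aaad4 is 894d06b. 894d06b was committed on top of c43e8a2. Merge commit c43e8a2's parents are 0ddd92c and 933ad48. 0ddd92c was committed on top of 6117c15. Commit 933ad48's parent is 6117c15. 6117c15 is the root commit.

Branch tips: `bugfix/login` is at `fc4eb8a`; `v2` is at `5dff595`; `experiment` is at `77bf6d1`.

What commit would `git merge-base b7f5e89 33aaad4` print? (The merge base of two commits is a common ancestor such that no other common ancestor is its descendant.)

Ancestors of b7f5e89: {0ddd92c, 6117c15, 933ad48, b7f5e89, c43e8a2}.
Ancestors of 33aaad4: {0ddd92c, 33aaad4, 6117c15, 894d06b, 933ad48, c43e8a2}.
Common ancestors: {0ddd92c, 6117c15, 933ad48, c43e8a2}.
Among these, c43e8a2 is not an ancestor of any other common ancestor — it is the merge base.

c43e8a2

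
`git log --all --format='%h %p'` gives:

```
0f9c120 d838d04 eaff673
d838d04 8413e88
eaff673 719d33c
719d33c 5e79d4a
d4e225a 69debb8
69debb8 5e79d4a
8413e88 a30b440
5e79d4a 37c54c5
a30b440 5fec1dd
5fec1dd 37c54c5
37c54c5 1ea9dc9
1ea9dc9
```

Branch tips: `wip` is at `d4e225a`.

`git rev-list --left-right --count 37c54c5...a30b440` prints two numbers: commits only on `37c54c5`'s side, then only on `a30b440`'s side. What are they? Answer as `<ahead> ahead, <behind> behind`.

0 ahead, 2 behind

Reachable from 37c54c5: {1ea9dc9, 37c54c5}.
Reachable from a30b440: {1ea9dc9, 37c54c5, 5fec1dd, a30b440}.
Only in 37c54c5's history (ahead): {} — 0.
Only in a30b440's history (behind): {5fec1dd, a30b440} — 2.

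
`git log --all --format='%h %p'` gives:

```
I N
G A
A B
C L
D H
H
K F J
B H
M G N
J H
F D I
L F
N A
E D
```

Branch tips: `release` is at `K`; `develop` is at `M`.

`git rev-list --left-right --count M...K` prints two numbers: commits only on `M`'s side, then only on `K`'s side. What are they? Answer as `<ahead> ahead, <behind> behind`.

2 ahead, 5 behind

Reachable from M: {A, B, G, H, M, N}.
Reachable from K: {A, B, D, F, H, I, J, K, N}.
Only in M's history (ahead): {G, M} — 2.
Only in K's history (behind): {D, F, I, J, K} — 5.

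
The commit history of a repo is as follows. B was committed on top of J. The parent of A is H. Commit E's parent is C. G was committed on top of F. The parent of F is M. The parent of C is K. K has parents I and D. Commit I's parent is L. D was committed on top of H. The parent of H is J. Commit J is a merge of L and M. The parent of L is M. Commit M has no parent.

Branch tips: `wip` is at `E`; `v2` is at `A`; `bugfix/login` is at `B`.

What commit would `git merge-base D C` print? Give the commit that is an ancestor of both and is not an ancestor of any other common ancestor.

Ancestors of D: {D, H, J, L, M}.
Ancestors of C: {C, D, H, I, J, K, L, M}.
Common ancestors: {D, H, J, L, M}.
Among these, D is not an ancestor of any other common ancestor — it is the merge base.

D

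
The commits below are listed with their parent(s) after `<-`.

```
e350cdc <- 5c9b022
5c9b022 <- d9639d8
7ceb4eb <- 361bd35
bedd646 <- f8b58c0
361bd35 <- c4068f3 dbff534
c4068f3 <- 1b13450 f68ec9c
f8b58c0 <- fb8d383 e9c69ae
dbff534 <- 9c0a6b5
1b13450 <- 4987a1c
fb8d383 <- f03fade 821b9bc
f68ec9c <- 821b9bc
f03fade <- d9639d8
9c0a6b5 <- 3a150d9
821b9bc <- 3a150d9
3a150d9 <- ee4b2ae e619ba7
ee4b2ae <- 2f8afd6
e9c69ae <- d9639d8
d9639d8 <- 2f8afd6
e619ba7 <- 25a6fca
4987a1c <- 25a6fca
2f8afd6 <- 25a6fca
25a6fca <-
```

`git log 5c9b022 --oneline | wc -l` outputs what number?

Walking parent pointers from 5c9b022: reachable set = {25a6fca, 2f8afd6, 5c9b022, d9639d8}.
That is 4 commits.

4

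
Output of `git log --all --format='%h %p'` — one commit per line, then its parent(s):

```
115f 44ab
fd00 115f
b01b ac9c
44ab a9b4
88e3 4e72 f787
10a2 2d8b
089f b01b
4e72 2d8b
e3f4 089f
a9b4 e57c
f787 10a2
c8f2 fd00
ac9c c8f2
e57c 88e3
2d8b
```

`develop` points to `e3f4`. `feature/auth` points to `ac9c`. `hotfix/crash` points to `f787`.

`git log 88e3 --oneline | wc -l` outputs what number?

5

Walking parent pointers from 88e3: reachable set = {10a2, 2d8b, 4e72, 88e3, f787}.
That is 5 commits.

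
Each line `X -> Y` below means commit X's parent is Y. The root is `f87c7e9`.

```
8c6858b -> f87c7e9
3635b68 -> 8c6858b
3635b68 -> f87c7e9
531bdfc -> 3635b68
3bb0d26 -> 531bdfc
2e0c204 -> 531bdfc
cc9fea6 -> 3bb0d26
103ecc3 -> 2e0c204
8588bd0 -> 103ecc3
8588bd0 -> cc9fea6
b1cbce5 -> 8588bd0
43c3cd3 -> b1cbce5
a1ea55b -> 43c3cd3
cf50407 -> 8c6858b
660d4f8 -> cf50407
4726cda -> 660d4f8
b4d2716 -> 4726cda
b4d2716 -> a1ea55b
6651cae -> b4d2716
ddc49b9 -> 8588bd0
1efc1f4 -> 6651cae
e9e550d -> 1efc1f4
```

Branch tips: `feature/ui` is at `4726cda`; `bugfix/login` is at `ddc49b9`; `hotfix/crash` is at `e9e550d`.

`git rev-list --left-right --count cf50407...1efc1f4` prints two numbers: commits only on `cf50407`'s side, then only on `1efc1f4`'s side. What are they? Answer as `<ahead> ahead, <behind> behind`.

Reachable from cf50407: {8c6858b, cf50407, f87c7e9}.
Reachable from 1efc1f4: {103ecc3, 1efc1f4, 2e0c204, 3635b68, 3bb0d26, 43c3cd3, 4726cda, 531bdfc, 660d4f8, 6651cae, 8588bd0, 8c6858b, a1ea55b, b1cbce5, b4d2716, cc9fea6, cf50407, f87c7e9}.
Only in cf50407's history (ahead): {} — 0.
Only in 1efc1f4's history (behind): {103ecc3, 1efc1f4, 2e0c204, 3635b68, 3bb0d26, 43c3cd3, 4726cda, 531bdfc, 660d4f8, 6651cae, 8588bd0, a1ea55b, b1cbce5, b4d2716, cc9fea6} — 15.

0 ahead, 15 behind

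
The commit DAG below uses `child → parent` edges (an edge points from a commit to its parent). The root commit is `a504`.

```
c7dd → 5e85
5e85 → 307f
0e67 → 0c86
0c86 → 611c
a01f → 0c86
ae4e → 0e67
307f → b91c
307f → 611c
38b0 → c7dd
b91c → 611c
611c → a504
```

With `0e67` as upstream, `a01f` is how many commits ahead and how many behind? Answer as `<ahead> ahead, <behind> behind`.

Reachable from a01f: {0c86, 611c, a01f, a504}.
Reachable from 0e67: {0c86, 0e67, 611c, a504}.
Only in a01f's history (ahead): {a01f} — 1.
Only in 0e67's history (behind): {0e67} — 1.

1 ahead, 1 behind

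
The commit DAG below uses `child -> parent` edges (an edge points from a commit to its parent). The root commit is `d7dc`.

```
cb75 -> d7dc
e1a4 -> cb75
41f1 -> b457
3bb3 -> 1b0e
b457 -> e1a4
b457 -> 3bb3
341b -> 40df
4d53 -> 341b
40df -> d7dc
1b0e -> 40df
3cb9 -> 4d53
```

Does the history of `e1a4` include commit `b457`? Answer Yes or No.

Ancestors of e1a4: {cb75, d7dc, e1a4}.
b457 is not in that set, so it is not an ancestor of e1a4.

No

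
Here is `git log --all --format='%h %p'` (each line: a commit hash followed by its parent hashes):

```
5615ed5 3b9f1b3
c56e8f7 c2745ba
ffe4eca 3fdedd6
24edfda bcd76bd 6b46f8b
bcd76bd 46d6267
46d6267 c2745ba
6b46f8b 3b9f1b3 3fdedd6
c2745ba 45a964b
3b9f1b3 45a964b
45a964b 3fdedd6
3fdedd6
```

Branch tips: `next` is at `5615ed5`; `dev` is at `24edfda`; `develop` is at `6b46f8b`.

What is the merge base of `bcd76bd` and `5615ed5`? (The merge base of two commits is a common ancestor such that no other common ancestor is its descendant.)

45a964b

Ancestors of bcd76bd: {3fdedd6, 45a964b, 46d6267, bcd76bd, c2745ba}.
Ancestors of 5615ed5: {3b9f1b3, 3fdedd6, 45a964b, 5615ed5}.
Common ancestors: {3fdedd6, 45a964b}.
Among these, 45a964b is not an ancestor of any other common ancestor — it is the merge base.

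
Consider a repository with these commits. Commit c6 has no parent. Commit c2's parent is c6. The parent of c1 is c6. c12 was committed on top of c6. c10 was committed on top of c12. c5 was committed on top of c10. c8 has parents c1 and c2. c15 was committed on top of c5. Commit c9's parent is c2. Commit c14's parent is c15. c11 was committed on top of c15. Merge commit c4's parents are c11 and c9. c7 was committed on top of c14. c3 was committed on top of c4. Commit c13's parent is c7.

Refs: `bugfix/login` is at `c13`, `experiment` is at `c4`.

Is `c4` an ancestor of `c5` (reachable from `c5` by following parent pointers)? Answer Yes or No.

No

Ancestors of c5: {c10, c12, c5, c6}.
c4 is not in that set, so it is not an ancestor of c5.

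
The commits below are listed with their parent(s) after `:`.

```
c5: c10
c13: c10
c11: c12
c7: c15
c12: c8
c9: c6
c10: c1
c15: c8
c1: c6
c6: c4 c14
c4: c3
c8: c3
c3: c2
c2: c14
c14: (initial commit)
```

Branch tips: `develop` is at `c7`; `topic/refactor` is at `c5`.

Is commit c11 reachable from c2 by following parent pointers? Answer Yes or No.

No

Ancestors of c2: {c14, c2}.
c11 is not in that set, so it is not an ancestor of c2.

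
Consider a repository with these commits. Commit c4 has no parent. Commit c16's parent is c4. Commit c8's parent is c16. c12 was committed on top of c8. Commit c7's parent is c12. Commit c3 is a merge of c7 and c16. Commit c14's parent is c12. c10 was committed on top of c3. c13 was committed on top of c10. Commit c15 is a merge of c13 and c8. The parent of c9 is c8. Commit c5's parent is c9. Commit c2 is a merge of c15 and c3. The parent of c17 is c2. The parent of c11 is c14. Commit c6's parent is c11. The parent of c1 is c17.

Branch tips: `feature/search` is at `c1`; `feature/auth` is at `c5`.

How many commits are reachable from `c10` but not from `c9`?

4

Reachable from c10: {c10, c12, c16, c3, c4, c7, c8}.
Reachable from c9: {c16, c4, c8, c9}.
In c10's history but not c9's: {c10, c12, c3, c7} — 4 commits.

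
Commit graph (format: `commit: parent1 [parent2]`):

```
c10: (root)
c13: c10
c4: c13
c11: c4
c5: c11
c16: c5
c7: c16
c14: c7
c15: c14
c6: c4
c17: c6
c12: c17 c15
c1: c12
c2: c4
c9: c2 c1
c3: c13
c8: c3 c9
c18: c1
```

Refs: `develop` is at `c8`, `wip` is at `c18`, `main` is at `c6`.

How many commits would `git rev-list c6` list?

4

Walking parent pointers from c6: reachable set = {c10, c13, c4, c6}.
That is 4 commits.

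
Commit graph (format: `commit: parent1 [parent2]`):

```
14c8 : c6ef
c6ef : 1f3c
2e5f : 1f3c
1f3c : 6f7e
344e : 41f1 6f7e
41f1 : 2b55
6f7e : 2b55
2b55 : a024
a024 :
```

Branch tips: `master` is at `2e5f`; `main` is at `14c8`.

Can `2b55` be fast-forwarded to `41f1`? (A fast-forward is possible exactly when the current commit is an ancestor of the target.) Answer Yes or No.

Yes

A fast-forward from 2b55 to 41f1 is possible iff 2b55 is an ancestor of 41f1.
Ancestors of 41f1: {2b55, 41f1, a024}.
2b55 is among them, so fast-forward is possible.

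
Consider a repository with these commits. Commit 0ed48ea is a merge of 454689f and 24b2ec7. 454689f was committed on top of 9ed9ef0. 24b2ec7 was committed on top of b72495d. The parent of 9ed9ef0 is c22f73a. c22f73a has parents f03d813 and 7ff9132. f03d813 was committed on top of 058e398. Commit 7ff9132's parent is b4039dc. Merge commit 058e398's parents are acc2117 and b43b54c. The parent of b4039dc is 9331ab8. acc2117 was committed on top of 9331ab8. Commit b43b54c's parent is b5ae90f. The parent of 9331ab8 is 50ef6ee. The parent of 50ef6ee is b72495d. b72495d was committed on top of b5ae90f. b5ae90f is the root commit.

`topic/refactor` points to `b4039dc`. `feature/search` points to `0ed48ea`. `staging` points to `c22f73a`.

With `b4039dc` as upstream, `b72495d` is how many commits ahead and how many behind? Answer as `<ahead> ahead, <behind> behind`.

0 ahead, 3 behind

Reachable from b72495d: {b5ae90f, b72495d}.
Reachable from b4039dc: {50ef6ee, 9331ab8, b4039dc, b5ae90f, b72495d}.
Only in b72495d's history (ahead): {} — 0.
Only in b4039dc's history (behind): {50ef6ee, 9331ab8, b4039dc} — 3.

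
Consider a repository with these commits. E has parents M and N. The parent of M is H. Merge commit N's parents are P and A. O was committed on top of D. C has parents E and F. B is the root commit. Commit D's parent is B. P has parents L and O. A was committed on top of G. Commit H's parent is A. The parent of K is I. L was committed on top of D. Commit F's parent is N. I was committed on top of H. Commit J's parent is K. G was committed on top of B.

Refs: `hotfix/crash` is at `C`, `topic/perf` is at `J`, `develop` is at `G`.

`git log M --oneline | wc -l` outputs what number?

5

Walking parent pointers from M: reachable set = {A, B, G, H, M}.
That is 5 commits.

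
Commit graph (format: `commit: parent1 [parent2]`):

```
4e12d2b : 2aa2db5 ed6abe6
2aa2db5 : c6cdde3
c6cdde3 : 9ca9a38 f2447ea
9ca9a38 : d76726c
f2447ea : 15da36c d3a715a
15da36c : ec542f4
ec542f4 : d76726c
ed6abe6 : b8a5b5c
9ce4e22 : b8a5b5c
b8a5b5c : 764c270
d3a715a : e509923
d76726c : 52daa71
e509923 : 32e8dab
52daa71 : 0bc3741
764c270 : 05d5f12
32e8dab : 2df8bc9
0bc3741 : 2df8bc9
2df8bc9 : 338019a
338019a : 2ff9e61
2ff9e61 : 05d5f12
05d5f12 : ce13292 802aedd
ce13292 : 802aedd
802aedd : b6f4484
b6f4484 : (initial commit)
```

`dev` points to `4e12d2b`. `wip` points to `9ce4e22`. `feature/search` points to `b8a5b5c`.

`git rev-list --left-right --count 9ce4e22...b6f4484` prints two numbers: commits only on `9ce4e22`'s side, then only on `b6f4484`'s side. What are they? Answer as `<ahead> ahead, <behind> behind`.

6 ahead, 0 behind

Reachable from 9ce4e22: {05d5f12, 764c270, 802aedd, 9ce4e22, b6f4484, b8a5b5c, ce13292}.
Reachable from b6f4484: {b6f4484}.
Only in 9ce4e22's history (ahead): {05d5f12, 764c270, 802aedd, 9ce4e22, b8a5b5c, ce13292} — 6.
Only in b6f4484's history (behind): {} — 0.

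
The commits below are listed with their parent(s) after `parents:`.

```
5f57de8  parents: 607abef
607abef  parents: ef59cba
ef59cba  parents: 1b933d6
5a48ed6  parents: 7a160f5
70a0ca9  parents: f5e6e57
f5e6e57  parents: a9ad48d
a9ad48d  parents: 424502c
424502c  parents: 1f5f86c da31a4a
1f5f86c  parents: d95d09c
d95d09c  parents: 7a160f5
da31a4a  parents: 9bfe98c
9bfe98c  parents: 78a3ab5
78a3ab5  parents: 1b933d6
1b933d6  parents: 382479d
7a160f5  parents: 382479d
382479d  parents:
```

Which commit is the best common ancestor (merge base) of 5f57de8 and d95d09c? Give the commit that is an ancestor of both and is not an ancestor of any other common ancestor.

382479d

Ancestors of 5f57de8: {1b933d6, 382479d, 5f57de8, 607abef, ef59cba}.
Ancestors of d95d09c: {382479d, 7a160f5, d95d09c}.
Common ancestors: {382479d}.
The only common ancestor is 382479d, so it is the merge base.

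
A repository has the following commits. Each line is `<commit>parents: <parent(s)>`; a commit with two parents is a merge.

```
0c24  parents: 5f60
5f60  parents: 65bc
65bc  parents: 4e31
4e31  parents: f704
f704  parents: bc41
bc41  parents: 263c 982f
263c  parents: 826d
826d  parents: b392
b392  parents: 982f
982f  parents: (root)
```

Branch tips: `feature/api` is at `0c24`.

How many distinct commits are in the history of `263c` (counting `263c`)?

Walking parent pointers from 263c: reachable set = {263c, 826d, 982f, b392}.
That is 4 commits.

4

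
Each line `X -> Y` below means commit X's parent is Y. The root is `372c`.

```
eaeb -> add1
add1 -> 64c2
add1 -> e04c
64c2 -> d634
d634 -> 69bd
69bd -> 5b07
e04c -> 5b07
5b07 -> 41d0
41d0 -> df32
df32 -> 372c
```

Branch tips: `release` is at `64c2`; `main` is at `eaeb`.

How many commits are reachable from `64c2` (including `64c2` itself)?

7

Walking parent pointers from 64c2: reachable set = {372c, 41d0, 5b07, 64c2, 69bd, d634, df32}.
That is 7 commits.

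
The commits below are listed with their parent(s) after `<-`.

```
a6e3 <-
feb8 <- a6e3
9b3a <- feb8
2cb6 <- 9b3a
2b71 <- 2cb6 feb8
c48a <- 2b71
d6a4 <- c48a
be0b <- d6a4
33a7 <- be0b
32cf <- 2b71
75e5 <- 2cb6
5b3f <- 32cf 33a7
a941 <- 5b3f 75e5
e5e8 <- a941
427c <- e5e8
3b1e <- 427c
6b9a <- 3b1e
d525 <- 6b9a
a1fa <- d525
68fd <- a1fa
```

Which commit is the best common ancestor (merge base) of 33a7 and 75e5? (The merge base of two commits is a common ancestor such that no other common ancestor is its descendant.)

Ancestors of 33a7: {2b71, 2cb6, 33a7, 9b3a, a6e3, be0b, c48a, d6a4, feb8}.
Ancestors of 75e5: {2cb6, 75e5, 9b3a, a6e3, feb8}.
Common ancestors: {2cb6, 9b3a, a6e3, feb8}.
Among these, 2cb6 is not an ancestor of any other common ancestor — it is the merge base.

2cb6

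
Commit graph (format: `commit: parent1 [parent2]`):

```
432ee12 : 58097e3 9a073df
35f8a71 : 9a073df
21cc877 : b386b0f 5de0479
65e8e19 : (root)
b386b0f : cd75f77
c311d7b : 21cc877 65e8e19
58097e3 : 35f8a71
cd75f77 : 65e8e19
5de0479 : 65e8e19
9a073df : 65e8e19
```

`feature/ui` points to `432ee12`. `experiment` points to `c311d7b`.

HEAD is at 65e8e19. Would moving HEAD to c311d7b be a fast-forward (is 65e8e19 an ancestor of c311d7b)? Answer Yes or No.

Yes

A fast-forward from 65e8e19 to c311d7b is possible iff 65e8e19 is an ancestor of c311d7b.
Ancestors of c311d7b: {21cc877, 5de0479, 65e8e19, b386b0f, c311d7b, cd75f77}.
65e8e19 is among them, so fast-forward is possible.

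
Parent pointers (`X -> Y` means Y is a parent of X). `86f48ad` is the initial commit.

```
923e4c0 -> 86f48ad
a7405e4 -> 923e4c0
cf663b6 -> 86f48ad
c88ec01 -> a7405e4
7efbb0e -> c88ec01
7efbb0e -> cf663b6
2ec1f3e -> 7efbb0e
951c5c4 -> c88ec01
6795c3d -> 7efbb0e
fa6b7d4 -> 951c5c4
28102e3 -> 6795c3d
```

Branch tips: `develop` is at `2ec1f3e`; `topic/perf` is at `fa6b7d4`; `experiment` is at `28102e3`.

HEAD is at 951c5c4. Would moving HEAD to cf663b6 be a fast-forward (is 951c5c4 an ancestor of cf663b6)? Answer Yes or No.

A fast-forward from 951c5c4 to cf663b6 is possible iff 951c5c4 is an ancestor of cf663b6.
Ancestors of cf663b6: {86f48ad, cf663b6}.
951c5c4 is not among them, so fast-forward is not possible.

No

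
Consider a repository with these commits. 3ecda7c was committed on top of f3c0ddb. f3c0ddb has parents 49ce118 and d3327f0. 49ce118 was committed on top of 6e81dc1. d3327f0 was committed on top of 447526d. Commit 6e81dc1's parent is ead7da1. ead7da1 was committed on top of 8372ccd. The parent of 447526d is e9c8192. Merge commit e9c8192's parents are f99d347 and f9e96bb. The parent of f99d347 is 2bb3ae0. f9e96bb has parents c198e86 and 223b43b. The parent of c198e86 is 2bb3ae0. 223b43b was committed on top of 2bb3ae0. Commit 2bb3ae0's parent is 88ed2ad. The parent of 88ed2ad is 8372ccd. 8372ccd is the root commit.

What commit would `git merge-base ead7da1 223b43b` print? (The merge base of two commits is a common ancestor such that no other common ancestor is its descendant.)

Ancestors of ead7da1: {8372ccd, ead7da1}.
Ancestors of 223b43b: {223b43b, 2bb3ae0, 8372ccd, 88ed2ad}.
Common ancestors: {8372ccd}.
The only common ancestor is 8372ccd, so it is the merge base.

8372ccd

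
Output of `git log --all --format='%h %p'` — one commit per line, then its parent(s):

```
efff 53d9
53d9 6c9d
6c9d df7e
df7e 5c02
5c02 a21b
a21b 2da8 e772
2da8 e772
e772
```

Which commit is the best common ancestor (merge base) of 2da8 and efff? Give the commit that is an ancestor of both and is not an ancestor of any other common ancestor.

2da8

Ancestors of 2da8: {2da8, e772}.
Ancestors of efff: {2da8, 53d9, 5c02, 6c9d, a21b, df7e, e772, efff}.
Common ancestors: {2da8, e772}.
Among these, 2da8 is not an ancestor of any other common ancestor — it is the merge base.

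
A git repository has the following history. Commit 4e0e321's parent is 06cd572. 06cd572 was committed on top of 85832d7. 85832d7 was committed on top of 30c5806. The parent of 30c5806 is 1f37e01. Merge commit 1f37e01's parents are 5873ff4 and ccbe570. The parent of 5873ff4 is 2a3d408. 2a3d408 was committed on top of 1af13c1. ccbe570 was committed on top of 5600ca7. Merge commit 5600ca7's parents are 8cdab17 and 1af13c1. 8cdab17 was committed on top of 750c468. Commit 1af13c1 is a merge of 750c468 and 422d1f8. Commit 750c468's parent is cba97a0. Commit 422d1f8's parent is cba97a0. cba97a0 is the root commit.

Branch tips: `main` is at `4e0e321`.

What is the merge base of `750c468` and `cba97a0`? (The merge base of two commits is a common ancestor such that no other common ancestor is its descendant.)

cba97a0

Ancestors of 750c468: {750c468, cba97a0}.
Ancestors of cba97a0: {cba97a0}.
Common ancestors: {cba97a0}.
The only common ancestor is cba97a0, so it is the merge base.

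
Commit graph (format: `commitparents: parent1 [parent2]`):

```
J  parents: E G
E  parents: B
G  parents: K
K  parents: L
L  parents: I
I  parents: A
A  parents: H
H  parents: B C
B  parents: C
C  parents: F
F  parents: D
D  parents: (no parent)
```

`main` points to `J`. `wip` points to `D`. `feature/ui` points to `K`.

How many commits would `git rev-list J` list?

12

Walking parent pointers from J: reachable set = {A, B, C, D, E, F, G, H, I, J, K, L}.
That is 12 commits.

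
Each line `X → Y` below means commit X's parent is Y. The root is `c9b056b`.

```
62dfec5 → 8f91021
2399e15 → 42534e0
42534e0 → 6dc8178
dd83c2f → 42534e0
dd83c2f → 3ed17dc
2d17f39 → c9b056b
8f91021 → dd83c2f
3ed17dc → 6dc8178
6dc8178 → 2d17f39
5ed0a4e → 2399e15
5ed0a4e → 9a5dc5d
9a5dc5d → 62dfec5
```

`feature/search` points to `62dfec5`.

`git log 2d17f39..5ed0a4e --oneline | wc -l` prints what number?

9

Reachable from 5ed0a4e: {2399e15, 2d17f39, 3ed17dc, 42534e0, 5ed0a4e, 62dfec5, 6dc8178, 8f91021, 9a5dc5d, c9b056b, dd83c2f}.
Reachable from 2d17f39: {2d17f39, c9b056b}.
In 5ed0a4e's history but not 2d17f39's: {2399e15, 3ed17dc, 42534e0, 5ed0a4e, 62dfec5, 6dc8178, 8f91021, 9a5dc5d, dd83c2f} — 9 commits.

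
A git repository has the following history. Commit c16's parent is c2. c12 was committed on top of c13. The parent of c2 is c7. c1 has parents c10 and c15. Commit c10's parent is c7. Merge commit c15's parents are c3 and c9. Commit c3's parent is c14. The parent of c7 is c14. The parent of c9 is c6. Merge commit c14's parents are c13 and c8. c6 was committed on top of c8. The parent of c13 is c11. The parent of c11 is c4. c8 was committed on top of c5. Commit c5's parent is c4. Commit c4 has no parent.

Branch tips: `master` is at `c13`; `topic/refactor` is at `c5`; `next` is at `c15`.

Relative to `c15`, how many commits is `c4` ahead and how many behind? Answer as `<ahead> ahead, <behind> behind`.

Reachable from c4: {c4}.
Reachable from c15: {c11, c13, c14, c15, c3, c4, c5, c6, c8, c9}.
Only in c4's history (ahead): {} — 0.
Only in c15's history (behind): {c11, c13, c14, c15, c3, c5, c6, c8, c9} — 9.

0 ahead, 9 behind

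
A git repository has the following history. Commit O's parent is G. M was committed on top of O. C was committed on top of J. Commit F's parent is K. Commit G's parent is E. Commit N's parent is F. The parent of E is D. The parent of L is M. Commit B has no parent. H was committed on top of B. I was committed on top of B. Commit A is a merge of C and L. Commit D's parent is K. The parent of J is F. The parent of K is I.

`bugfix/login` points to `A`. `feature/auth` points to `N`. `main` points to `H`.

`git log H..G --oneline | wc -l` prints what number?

5

Reachable from G: {B, D, E, G, I, K}.
Reachable from H: {B, H}.
In G's history but not H's: {D, E, G, I, K} — 5 commits.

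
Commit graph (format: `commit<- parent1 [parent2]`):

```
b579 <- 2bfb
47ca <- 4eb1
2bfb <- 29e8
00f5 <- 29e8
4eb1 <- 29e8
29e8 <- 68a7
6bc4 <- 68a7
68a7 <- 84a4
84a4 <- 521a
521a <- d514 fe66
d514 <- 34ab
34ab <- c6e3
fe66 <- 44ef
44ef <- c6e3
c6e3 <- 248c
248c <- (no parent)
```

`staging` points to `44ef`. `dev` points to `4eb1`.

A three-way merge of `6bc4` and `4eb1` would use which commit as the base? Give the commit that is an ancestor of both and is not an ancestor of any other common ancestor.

68a7

Ancestors of 6bc4: {248c, 34ab, 44ef, 521a, 68a7, 6bc4, 84a4, c6e3, d514, fe66}.
Ancestors of 4eb1: {248c, 29e8, 34ab, 44ef, 4eb1, 521a, 68a7, 84a4, c6e3, d514, fe66}.
Common ancestors: {248c, 34ab, 44ef, 521a, 68a7, 84a4, c6e3, d514, fe66}.
Among these, 68a7 is not an ancestor of any other common ancestor — it is the merge base.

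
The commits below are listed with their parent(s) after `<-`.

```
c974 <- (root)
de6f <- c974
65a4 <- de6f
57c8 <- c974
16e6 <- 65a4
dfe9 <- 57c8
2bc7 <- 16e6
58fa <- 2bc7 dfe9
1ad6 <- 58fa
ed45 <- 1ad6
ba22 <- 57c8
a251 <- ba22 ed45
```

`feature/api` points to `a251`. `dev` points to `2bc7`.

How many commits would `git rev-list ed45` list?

Walking parent pointers from ed45: reachable set = {16e6, 1ad6, 2bc7, 57c8, 58fa, 65a4, c974, de6f, dfe9, ed45}.
That is 10 commits.

10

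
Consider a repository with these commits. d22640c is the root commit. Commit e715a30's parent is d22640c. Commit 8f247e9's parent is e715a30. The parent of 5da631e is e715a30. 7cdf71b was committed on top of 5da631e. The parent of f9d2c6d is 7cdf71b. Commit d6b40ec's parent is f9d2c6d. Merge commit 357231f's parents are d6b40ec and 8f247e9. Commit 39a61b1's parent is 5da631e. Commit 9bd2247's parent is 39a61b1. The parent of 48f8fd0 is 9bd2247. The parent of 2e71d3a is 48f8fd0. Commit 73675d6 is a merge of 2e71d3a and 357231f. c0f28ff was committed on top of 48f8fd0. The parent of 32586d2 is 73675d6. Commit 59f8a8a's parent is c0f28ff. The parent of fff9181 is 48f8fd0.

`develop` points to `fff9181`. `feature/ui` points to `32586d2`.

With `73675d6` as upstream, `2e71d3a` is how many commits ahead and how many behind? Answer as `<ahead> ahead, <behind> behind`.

0 ahead, 6 behind

Reachable from 2e71d3a: {2e71d3a, 39a61b1, 48f8fd0, 5da631e, 9bd2247, d22640c, e715a30}.
Reachable from 73675d6: {2e71d3a, 357231f, 39a61b1, 48f8fd0, 5da631e, 73675d6, 7cdf71b, 8f247e9, 9bd2247, d22640c, d6b40ec, e715a30, f9d2c6d}.
Only in 2e71d3a's history (ahead): {} — 0.
Only in 73675d6's history (behind): {357231f, 73675d6, 7cdf71b, 8f247e9, d6b40ec, f9d2c6d} — 6.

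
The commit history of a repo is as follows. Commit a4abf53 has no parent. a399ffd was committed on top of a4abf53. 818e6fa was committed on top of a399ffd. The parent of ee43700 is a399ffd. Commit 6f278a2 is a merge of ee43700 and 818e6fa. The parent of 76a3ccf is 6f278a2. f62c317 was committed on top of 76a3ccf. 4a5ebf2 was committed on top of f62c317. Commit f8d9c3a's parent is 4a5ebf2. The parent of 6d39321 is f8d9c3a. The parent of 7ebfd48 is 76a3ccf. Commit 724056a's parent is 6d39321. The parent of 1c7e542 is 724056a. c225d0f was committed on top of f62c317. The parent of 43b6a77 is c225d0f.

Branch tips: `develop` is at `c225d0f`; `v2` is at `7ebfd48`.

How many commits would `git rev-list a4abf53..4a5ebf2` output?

7

Reachable from 4a5ebf2: {4a5ebf2, 6f278a2, 76a3ccf, 818e6fa, a399ffd, a4abf53, ee43700, f62c317}.
Reachable from a4abf53: {a4abf53}.
In 4a5ebf2's history but not a4abf53's: {4a5ebf2, 6f278a2, 76a3ccf, 818e6fa, a399ffd, ee43700, f62c317} — 7 commits.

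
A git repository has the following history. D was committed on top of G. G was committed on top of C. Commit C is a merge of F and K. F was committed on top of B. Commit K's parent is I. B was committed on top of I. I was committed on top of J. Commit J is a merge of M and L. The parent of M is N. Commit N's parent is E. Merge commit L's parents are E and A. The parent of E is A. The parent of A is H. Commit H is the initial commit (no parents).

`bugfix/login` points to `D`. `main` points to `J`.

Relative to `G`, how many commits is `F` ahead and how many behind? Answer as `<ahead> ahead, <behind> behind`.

0 ahead, 3 behind

Reachable from F: {A, B, E, F, H, I, J, L, M, N}.
Reachable from G: {A, B, C, E, F, G, H, I, J, K, L, M, N}.
Only in F's history (ahead): {} — 0.
Only in G's history (behind): {C, G, K} — 3.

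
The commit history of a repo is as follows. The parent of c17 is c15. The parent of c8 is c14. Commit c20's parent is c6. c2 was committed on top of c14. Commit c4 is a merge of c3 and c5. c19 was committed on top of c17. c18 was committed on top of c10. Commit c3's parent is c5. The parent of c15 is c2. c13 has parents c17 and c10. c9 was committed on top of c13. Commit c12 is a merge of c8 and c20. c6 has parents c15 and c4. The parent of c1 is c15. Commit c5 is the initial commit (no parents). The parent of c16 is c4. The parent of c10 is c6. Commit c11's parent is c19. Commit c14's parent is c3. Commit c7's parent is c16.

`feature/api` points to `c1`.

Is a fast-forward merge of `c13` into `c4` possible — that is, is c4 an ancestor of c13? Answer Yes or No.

Yes

A fast-forward from c4 to c13 is possible iff c4 is an ancestor of c13.
Ancestors of c13: {c10, c13, c14, c15, c17, c2, c3, c4, c5, c6}.
c4 is among them, so fast-forward is possible.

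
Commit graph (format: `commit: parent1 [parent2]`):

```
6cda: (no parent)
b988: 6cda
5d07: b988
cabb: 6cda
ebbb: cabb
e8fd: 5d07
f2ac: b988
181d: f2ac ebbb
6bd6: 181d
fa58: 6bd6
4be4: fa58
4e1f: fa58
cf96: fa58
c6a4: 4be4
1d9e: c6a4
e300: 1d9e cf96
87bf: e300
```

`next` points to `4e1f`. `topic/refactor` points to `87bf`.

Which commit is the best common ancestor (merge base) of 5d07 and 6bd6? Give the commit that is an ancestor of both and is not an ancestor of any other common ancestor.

Ancestors of 5d07: {5d07, 6cda, b988}.
Ancestors of 6bd6: {181d, 6bd6, 6cda, b988, cabb, ebbb, f2ac}.
Common ancestors: {6cda, b988}.
Among these, b988 is not an ancestor of any other common ancestor — it is the merge base.

b988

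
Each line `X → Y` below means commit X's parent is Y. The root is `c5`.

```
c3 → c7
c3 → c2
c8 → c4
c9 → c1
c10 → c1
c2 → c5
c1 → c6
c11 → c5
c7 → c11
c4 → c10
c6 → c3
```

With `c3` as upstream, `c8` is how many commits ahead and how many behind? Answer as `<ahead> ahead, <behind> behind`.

Reachable from c8: {c1, c10, c11, c2, c3, c4, c5, c6, c7, c8}.
Reachable from c3: {c11, c2, c3, c5, c7}.
Only in c8's history (ahead): {c1, c10, c4, c6, c8} — 5.
Only in c3's history (behind): {} — 0.

5 ahead, 0 behind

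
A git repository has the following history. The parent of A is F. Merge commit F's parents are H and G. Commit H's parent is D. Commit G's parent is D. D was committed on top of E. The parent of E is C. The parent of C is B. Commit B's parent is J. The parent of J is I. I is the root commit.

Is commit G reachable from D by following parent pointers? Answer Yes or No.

Ancestors of D: {B, C, D, E, I, J}.
G is not in that set, so it is not an ancestor of D.

No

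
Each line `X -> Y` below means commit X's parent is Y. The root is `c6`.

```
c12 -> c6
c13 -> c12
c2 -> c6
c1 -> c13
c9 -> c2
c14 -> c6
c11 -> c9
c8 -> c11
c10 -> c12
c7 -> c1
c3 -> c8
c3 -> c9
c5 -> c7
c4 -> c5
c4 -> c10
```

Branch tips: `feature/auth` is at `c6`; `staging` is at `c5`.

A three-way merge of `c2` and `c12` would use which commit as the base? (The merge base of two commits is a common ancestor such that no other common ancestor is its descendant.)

c6

Ancestors of c2: {c2, c6}.
Ancestors of c12: {c12, c6}.
Common ancestors: {c6}.
The only common ancestor is c6, so it is the merge base.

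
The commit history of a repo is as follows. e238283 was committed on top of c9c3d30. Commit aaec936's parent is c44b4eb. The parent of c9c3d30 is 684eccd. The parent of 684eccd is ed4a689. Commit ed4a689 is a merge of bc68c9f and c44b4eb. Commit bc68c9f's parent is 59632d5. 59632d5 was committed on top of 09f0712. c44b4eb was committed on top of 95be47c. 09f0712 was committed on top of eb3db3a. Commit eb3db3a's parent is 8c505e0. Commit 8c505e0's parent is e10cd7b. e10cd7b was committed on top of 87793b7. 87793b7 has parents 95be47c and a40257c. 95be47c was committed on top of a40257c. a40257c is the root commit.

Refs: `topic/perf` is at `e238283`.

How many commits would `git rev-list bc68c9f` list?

Walking parent pointers from bc68c9f: reachable set = {09f0712, 59632d5, 87793b7, 8c505e0, 95be47c, a40257c, bc68c9f, e10cd7b, eb3db3a}.
That is 9 commits.

9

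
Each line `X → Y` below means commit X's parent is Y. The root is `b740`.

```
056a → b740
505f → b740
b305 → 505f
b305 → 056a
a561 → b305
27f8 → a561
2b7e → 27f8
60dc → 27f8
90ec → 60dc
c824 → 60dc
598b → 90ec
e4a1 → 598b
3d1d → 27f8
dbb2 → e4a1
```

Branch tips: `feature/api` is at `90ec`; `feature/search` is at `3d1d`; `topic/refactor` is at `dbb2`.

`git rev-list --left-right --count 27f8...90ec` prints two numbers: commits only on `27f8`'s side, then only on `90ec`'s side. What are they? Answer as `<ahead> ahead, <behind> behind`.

Reachable from 27f8: {056a, 27f8, 505f, a561, b305, b740}.
Reachable from 90ec: {056a, 27f8, 505f, 60dc, 90ec, a561, b305, b740}.
Only in 27f8's history (ahead): {} — 0.
Only in 90ec's history (behind): {60dc, 90ec} — 2.

0 ahead, 2 behind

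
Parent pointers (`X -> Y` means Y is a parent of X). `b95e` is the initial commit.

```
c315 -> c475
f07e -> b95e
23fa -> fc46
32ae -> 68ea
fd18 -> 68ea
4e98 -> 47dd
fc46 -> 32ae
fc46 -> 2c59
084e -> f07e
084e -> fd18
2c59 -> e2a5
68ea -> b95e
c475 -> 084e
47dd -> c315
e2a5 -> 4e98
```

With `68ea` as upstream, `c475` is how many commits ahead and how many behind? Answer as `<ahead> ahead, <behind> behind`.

4 ahead, 0 behind

Reachable from c475: {084e, 68ea, b95e, c475, f07e, fd18}.
Reachable from 68ea: {68ea, b95e}.
Only in c475's history (ahead): {084e, c475, f07e, fd18} — 4.
Only in 68ea's history (behind): {} — 0.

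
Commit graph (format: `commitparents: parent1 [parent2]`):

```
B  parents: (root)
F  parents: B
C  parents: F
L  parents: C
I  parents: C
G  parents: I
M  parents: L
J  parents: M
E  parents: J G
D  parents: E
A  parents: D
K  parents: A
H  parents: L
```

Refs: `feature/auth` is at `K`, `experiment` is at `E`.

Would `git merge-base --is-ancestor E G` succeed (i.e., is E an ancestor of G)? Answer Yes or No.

Ancestors of G: {B, C, F, G, I}.
E is not in that set, so it is not an ancestor of G.

No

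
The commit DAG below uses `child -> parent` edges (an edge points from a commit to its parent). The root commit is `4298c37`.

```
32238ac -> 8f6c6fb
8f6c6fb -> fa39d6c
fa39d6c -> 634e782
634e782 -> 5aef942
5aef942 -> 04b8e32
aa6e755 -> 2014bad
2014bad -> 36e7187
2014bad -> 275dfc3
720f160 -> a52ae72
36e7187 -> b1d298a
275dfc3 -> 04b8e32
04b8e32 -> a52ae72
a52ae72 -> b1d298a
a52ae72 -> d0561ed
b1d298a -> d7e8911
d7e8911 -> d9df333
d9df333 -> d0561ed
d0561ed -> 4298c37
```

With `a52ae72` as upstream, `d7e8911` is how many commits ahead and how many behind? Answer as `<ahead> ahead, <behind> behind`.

0 ahead, 2 behind

Reachable from d7e8911: {4298c37, d0561ed, d7e8911, d9df333}.
Reachable from a52ae72: {4298c37, a52ae72, b1d298a, d0561ed, d7e8911, d9df333}.
Only in d7e8911's history (ahead): {} — 0.
Only in a52ae72's history (behind): {a52ae72, b1d298a} — 2.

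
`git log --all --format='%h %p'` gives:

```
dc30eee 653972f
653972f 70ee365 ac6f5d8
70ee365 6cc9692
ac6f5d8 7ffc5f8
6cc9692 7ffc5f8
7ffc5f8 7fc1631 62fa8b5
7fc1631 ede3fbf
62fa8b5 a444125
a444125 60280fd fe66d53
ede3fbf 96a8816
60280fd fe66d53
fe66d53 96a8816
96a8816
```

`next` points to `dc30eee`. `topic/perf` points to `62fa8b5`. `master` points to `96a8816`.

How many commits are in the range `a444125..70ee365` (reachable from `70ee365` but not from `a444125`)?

Reachable from 70ee365: {60280fd, 62fa8b5, 6cc9692, 70ee365, 7fc1631, 7ffc5f8, 96a8816, a444125, ede3fbf, fe66d53}.
Reachable from a444125: {60280fd, 96a8816, a444125, fe66d53}.
In 70ee365's history but not a444125's: {62fa8b5, 6cc9692, 70ee365, 7fc1631, 7ffc5f8, ede3fbf} — 6 commits.

6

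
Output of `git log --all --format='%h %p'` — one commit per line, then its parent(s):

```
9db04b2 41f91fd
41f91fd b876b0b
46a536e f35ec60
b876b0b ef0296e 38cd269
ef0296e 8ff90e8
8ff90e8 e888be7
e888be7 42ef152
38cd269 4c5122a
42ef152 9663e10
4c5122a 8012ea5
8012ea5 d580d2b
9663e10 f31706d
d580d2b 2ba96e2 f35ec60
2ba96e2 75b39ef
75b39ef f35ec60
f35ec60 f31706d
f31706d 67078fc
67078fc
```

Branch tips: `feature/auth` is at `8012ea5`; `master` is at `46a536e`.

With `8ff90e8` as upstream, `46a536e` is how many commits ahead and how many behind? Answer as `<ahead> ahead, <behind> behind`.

2 ahead, 4 behind

Reachable from 46a536e: {46a536e, 67078fc, f31706d, f35ec60}.
Reachable from 8ff90e8: {42ef152, 67078fc, 8ff90e8, 9663e10, e888be7, f31706d}.
Only in 46a536e's history (ahead): {46a536e, f35ec60} — 2.
Only in 8ff90e8's history (behind): {42ef152, 8ff90e8, 9663e10, e888be7} — 4.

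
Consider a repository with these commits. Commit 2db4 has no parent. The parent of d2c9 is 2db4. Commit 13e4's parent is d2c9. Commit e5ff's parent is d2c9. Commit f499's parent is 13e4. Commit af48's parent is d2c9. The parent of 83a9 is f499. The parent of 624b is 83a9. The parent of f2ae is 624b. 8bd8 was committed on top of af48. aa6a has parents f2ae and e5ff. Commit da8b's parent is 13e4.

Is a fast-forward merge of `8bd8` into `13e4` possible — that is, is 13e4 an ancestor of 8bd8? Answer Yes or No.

A fast-forward from 13e4 to 8bd8 is possible iff 13e4 is an ancestor of 8bd8.
Ancestors of 8bd8: {2db4, 8bd8, af48, d2c9}.
13e4 is not among them, so fast-forward is not possible.

No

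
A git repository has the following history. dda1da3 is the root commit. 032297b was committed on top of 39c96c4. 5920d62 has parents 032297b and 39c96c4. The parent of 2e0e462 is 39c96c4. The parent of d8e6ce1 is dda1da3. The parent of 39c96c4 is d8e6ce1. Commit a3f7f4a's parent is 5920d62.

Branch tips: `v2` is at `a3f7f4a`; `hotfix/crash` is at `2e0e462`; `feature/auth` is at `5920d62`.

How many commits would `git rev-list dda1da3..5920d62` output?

Reachable from 5920d62: {032297b, 39c96c4, 5920d62, d8e6ce1, dda1da3}.
Reachable from dda1da3: {dda1da3}.
In 5920d62's history but not dda1da3's: {032297b, 39c96c4, 5920d62, d8e6ce1} — 4 commits.

4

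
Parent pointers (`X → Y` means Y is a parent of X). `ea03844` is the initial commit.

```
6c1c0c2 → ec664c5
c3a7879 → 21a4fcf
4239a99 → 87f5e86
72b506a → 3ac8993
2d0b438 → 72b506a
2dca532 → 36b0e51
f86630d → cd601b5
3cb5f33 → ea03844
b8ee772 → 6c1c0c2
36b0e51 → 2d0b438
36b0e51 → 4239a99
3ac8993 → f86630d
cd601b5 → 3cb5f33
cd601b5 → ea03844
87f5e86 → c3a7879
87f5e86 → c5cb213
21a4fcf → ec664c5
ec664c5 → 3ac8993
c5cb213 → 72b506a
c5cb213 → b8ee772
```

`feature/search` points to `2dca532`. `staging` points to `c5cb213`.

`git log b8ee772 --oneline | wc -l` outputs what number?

Walking parent pointers from b8ee772: reachable set = {3ac8993, 3cb5f33, 6c1c0c2, b8ee772, cd601b5, ea03844, ec664c5, f86630d}.
That is 8 commits.

8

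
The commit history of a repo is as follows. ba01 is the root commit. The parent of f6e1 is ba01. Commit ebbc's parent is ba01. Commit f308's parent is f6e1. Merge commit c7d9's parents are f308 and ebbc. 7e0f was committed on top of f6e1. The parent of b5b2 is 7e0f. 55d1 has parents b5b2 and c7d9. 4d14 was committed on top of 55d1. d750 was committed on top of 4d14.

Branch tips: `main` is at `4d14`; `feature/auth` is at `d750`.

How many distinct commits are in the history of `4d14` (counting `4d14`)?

Walking parent pointers from 4d14: reachable set = {4d14, 55d1, 7e0f, b5b2, ba01, c7d9, ebbc, f308, f6e1}.
That is 9 commits.

9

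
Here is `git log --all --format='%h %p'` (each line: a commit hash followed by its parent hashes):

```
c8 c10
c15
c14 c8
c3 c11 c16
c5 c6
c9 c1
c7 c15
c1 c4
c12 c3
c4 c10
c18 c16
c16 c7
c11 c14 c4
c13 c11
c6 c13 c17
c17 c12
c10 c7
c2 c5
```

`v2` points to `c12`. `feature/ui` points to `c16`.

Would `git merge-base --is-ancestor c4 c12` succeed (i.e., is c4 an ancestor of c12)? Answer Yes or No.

Yes

Ancestors of c12 (commits reachable by following parents): {c10, c11, c12, c14, c15, c16, c3, c4, c7, c8}.
c4 is in that set, so it is an ancestor of c12.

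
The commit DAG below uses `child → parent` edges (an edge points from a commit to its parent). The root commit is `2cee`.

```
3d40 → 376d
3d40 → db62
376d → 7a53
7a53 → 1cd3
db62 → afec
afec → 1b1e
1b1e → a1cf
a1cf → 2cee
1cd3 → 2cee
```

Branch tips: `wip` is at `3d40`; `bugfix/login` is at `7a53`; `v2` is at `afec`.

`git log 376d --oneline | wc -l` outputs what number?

4

Walking parent pointers from 376d: reachable set = {1cd3, 2cee, 376d, 7a53}.
That is 4 commits.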